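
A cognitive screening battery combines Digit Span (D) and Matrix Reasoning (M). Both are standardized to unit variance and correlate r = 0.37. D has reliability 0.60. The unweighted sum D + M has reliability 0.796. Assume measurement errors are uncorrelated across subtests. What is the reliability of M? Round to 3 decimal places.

Var(D+M) = 2 + 2·0.37 = 2.740.
True-score variance = ρ_D + ρ_M + 2·0.37, so 0.796 = (0.60 + ρ_M + 0.74) / 2.740.
ρ_M = 0.796·2.740 − 0.60 − 0.74 = 0.841.

0.841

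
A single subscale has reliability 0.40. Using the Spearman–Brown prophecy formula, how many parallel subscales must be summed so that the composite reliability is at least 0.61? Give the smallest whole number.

k ≥ ρ*(1−ρ₁)/(ρ₁(1−ρ*)) = 0.61·0.60 / (0.40·0.39) = 2.346.
Smallest integer k = 3.

3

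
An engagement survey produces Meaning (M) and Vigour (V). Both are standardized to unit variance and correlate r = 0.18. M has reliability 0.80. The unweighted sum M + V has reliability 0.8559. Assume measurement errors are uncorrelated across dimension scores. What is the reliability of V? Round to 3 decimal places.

Var(M+V) = 2 + 2·0.18 = 2.360.
True-score variance = ρ_M + ρ_V + 2·0.18, so 0.8559 = (0.80 + ρ_V + 0.36) / 2.360.
ρ_V = 0.8559·2.360 − 0.80 − 0.36 = 0.860.

0.860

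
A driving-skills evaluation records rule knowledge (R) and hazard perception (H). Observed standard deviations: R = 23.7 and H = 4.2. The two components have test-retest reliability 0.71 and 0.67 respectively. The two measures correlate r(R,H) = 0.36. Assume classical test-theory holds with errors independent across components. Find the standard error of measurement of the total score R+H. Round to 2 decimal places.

Var(total) = 579.33 + 71.6688 = 650.999.
True-score variance = 410.619 + 71.6688 = 482.287, so reliability = 0.7408.
Error variance = 650.999 − 482.287 = 168.711; SEM = √168.711 = 12.99.

12.99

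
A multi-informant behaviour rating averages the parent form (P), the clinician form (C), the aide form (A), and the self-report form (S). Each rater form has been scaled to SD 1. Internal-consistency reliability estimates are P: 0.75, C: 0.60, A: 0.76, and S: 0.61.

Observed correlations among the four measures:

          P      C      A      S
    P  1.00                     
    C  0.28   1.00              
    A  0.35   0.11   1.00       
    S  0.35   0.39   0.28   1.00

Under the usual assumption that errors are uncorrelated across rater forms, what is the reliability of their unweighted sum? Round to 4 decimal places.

Var(P+C+A+S) = 4 + 2·[0.28 + 0.35 + 0.35 + 0.11 + 0.39 + 0.28] = 4 + 3.52 = 7.52.
With uncorrelated errors the cross-covariances are all true-score covariance, so they carry over unchanged; only the diagonal terms shrink to ρᵢσᵢ².
True-score variance = [0.75 + 0.60 + 0.76 + 0.61] + 3.52 = 2.72 + 3.52 = 6.24.
Reliability = 6.24 / 7.52 = 0.8298.

0.8298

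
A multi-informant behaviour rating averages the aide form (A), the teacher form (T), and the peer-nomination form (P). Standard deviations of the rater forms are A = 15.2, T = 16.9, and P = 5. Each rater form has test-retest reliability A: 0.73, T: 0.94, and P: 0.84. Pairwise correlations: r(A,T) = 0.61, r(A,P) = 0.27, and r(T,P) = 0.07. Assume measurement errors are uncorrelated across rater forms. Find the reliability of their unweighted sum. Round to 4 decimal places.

0.9080

Var(A+T+P) = 15.2² + 16.9² + 5² + 2·[15.2·16.9·0.61 + 15.2·5·0.27 + 16.9·5·0.07] = 541.65 + 366.264 = 907.914.
Because errors are independent across components, Cov(Tᵢ,Tⱼ) = Cov(Xᵢ,Xⱼ); the off-diagonal part of the true-score variance is the same as above.
True-score variance = [15.2²·0.73 + 16.9²·0.94 + 5²·0.84] + 366.264 = 458.133 + 366.264 = 824.396.
Reliability = 824.396 / 907.914 = 0.9080.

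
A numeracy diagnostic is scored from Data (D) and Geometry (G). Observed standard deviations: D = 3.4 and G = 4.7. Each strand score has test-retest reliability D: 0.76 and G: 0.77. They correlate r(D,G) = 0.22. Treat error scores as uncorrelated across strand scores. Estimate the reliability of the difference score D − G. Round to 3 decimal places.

0.705

Var(D−G) = 3.4² + 4.7² − 2·3.4·4.7·0.22 = 33.65 − 7.0312 = 26.6188.
Because errors are independent across components, Cov(Tᵢ,Tⱼ) = Cov(Xᵢ,Xⱼ); the off-diagonal part of the true-score variance is the same as above.
True-score variance = [3.4²·0.76 + 4.7²·0.77] − 7.0312 = 25.7949 − 7.0312 = 18.7637.
Reliability = 18.7637 / 26.6188 = 0.705.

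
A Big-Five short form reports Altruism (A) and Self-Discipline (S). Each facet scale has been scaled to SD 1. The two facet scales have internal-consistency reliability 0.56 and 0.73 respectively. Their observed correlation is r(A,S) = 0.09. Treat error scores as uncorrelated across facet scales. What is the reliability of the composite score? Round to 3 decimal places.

0.674

Var(A+S) = 2 + 2·[0.09] = 2 + 0.18 = 2.18.
Under uncorrelated errors the observed covariances equal the true-score covariances, so only the own-variance terms attenuate.
True-score variance = [0.56 + 0.73] + 0.18 = 1.29 + 0.18 = 1.47.
Reliability = 1.47 / 2.18 = 0.674.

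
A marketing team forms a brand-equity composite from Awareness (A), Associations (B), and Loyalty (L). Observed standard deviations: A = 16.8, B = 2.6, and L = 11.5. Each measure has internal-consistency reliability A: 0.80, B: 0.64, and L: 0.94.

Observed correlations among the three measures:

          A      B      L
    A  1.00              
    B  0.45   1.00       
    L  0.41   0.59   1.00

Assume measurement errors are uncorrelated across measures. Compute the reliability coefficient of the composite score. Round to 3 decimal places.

0.898

Var(A+B+L) = 16.8² + 2.6² + 11.5² + 2·[16.8·2.6·0.45 + 16.8·11.5·0.41 + 2.6·11.5·0.59] = 421.25 + 233.018 = 654.268.
Under uncorrelated errors the observed covariances equal the true-score covariances, so only the own-variance terms attenuate.
True-score variance = [16.8²·0.80 + 2.6²·0.64 + 11.5²·0.94] + 233.018 = 354.433 + 233.018 = 587.451.
Reliability = 587.451 / 654.268 = 0.898.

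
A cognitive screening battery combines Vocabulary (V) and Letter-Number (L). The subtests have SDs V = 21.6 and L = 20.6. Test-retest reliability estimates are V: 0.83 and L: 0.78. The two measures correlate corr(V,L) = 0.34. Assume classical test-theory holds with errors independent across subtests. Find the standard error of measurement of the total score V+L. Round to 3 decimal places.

13.141

Var(total) = 890.92 + 302.573 = 1193.49.
True-score variance = 718.246 + 302.573 = 1020.82, so reliability = 0.8553.
Error variance = 1193.49 − 1020.82 = 172.674; SEM = √172.674 = 13.141.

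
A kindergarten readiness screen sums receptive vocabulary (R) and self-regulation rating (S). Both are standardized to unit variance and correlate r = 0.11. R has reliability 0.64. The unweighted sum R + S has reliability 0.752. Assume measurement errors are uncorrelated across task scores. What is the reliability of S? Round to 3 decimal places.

Var(R+S) = 2 + 2·0.11 = 2.220.
True-score variance = ρ_R + ρ_S + 2·0.11, so 0.752 = (0.64 + ρ_S + 0.22) / 2.220.
ρ_S = 0.752·2.220 − 0.64 − 0.22 = 0.809.

0.809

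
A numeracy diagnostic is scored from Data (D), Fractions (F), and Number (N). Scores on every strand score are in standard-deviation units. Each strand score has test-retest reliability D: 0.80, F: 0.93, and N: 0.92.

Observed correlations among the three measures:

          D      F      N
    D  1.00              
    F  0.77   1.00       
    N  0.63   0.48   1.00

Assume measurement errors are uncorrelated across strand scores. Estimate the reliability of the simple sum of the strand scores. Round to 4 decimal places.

Var(D+F+N) = 3 + 2·[0.77 + 0.63 + 0.48] = 3 + 3.76 = 6.76.
With uncorrelated errors the cross-covariances are all true-score covariance, so they carry over unchanged; only the diagonal terms shrink to ρᵢσᵢ².
True-score variance = [0.80 + 0.93 + 0.92] + 3.76 = 2.65 + 3.76 = 6.41.
Reliability = 6.41 / 6.76 = 0.9482.

0.9482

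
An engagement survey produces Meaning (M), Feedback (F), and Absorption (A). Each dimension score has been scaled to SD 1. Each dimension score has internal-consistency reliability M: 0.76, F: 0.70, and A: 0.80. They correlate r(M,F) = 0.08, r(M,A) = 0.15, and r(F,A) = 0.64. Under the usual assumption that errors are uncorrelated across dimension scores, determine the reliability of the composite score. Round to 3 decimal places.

0.844

Var(M+F+A) = 3 + 2·[0.08 + 0.15 + 0.64] = 3 + 1.74 = 4.74.
Because errors are independent across components, Cov(Tᵢ,Tⱼ) = Cov(Xᵢ,Xⱼ); the off-diagonal part of the true-score variance is the same as above.
True-score variance = [0.76 + 0.70 + 0.80] + 1.74 = 2.26 + 1.74 = 4.
Reliability = 4 / 4.74 = 0.844.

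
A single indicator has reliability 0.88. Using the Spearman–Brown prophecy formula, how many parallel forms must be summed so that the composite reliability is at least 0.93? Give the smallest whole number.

k ≥ ρ*(1−ρ₁)/(ρ₁(1−ρ*)) = 0.93·0.12 / (0.88·0.07) = 1.812.
Smallest integer k = 2.

2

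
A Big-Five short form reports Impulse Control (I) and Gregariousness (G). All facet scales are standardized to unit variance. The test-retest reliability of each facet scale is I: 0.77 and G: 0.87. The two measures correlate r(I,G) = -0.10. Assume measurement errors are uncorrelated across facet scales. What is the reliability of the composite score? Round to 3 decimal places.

Var(I+G) = 2 + 2·[(-0.10)] = 2 − 0.2 = 1.8.
Because errors are independent across components, Cov(Tᵢ,Tⱼ) = Cov(Xᵢ,Xⱼ); the off-diagonal part of the true-score variance is the same as above.
True-score variance = [0.77 + 0.87] − 0.2 = 1.64 − 0.2 = 1.44.
Reliability = 1.44 / 1.8 = 0.800.

0.800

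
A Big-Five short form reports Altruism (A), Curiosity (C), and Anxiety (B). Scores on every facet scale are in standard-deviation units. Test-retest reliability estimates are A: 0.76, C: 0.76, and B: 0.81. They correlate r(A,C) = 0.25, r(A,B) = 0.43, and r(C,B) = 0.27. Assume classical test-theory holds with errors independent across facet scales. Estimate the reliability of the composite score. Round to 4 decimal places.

0.8633

Var(A+C+B) = 3 + 2·[0.25 + 0.43 + 0.27] = 3 + 1.9 = 4.9.
Because errors are independent across components, Cov(Tᵢ,Tⱼ) = Cov(Xᵢ,Xⱼ); the off-diagonal part of the true-score variance is the same as above.
True-score variance = [0.76 + 0.76 + 0.81] + 1.9 = 2.33 + 1.9 = 4.23.
Reliability = 4.23 / 4.9 = 0.8633.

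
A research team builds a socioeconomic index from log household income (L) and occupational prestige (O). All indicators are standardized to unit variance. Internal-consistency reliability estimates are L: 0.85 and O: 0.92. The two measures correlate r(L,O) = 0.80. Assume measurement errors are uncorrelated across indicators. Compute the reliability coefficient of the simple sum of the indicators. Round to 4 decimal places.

Var(L+O) = 2 + 2·[0.80] = 2 + 1.6 = 3.6.
Because errors are independent across components, Cov(Tᵢ,Tⱼ) = Cov(Xᵢ,Xⱼ); the off-diagonal part of the true-score variance is the same as above.
True-score variance = [0.85 + 0.92] + 1.6 = 1.77 + 1.6 = 3.37.
Reliability = 3.37 / 3.6 = 0.9361.

0.9361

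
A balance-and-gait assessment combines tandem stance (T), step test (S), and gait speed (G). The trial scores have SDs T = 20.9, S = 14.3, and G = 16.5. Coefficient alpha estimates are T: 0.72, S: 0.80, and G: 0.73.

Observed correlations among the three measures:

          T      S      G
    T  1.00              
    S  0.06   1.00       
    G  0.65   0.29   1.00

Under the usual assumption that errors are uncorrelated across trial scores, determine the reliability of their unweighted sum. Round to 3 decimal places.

0.846

Var(T+S+G) = 20.9² + 14.3² + 16.5² + 2·[20.9·14.3·0.06 + 20.9·16.5·0.65 + 14.3·16.5·0.29] = 913.55 + 621.02 = 1534.57.
Because errors are independent across components, Cov(Tᵢ,Tⱼ) = Cov(Xᵢ,Xⱼ); the off-diagonal part of the true-score variance is the same as above.
True-score variance = [20.9²·0.72 + 14.3²·0.80 + 16.5²·0.73] + 621.02 = 676.838 + 621.02 = 1297.86.
Reliability = 1297.86 / 1534.57 = 0.846.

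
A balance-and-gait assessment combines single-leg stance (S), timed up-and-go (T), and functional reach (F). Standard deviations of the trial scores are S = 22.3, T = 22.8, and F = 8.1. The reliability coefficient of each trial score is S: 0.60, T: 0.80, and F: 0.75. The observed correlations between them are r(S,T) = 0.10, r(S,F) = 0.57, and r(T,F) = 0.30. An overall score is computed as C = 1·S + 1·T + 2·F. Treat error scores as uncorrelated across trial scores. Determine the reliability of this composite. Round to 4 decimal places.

0.8171

Var(C) = 22.3² + 22.8² + 2²·8.1² + 2·[22.3·22.8·0.10 + 2·22.3·8.1·0.57 + 2·22.8·8.1·0.30] = 1279.57 + 735.14 = 2014.71.
With uncorrelated errors the cross-covariances are all true-score covariance, so they carry over unchanged; only the diagonal terms shrink to ρᵢσᵢ².
True-score variance = [22.3²·0.60 + 22.8²·0.80 + 2²·8.1²·0.75] + 735.14 = 911.076 + 735.14 = 1646.22.
Reliability = 1646.22 / 2014.71 = 0.8171.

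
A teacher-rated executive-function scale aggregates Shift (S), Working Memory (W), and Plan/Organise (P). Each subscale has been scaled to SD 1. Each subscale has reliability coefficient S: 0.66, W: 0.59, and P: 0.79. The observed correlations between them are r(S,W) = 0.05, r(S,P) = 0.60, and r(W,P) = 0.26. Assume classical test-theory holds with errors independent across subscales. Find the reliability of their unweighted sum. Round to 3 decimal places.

0.801

Var(S+W+P) = 3 + 2·[0.05 + 0.60 + 0.26] = 3 + 1.82 = 4.82.
With uncorrelated errors the cross-covariances are all true-score covariance, so they carry over unchanged; only the diagonal terms shrink to ρᵢσᵢ².
True-score variance = [0.66 + 0.59 + 0.79] + 1.82 = 2.04 + 1.82 = 3.86.
Reliability = 3.86 / 4.82 = 0.801.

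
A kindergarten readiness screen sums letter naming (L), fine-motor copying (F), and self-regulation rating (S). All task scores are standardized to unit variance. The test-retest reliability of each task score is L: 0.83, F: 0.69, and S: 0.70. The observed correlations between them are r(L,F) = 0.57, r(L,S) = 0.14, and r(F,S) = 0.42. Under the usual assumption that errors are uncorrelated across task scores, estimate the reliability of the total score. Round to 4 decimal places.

0.8517

Var(L+F+S) = 3 + 2·[0.57 + 0.14 + 0.42] = 3 + 2.26 = 5.26.
With uncorrelated errors the cross-covariances are all true-score covariance, so they carry over unchanged; only the diagonal terms shrink to ρᵢσᵢ².
True-score variance = [0.83 + 0.69 + 0.70] + 2.26 = 2.22 + 2.26 = 4.48.
Reliability = 4.48 / 5.26 = 0.8517.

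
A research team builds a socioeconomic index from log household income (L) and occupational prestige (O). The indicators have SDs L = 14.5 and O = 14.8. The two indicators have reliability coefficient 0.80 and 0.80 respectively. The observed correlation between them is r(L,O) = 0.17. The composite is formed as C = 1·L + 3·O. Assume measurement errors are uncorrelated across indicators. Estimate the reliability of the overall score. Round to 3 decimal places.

0.818

Var(C) = 14.5² + 3²·14.8² + 2·[3·14.5·14.8·0.17] = 2181.61 + 218.892 = 2400.5.
With uncorrelated errors the cross-covariances are all true-score covariance, so they carry over unchanged; only the diagonal terms shrink to ρᵢσᵢ².
True-score variance = [14.5²·0.80 + 3²·14.8²·0.80] + 218.892 = 1745.29 + 218.892 = 1964.18.
Reliability = 1964.18 / 2400.5 = 0.818.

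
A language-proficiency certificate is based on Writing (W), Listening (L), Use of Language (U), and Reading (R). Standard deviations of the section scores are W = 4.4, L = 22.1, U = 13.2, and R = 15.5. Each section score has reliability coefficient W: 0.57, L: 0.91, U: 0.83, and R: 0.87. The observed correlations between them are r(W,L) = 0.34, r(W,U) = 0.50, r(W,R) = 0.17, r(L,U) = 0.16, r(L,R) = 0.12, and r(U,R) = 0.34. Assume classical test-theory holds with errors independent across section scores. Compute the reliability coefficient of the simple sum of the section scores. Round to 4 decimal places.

Var(W+L+U+R) = 4.4² + 22.1² + 13.2² + 15.5² + 2·[4.4·22.1·0.34 + 4.4·13.2·0.50 + 4.4·15.5·0.17 + 22.1·13.2·0.16 + 22.1·15.5·0.12 + 13.2·15.5·0.34] = 922.26 + 462.082 = 1384.34.
Because errors are independent across components, Cov(Tᵢ,Tⱼ) = Cov(Xᵢ,Xⱼ); the off-diagonal part of the true-score variance is the same as above.
True-score variance = [4.4²·0.57 + 22.1²·0.91 + 13.2²·0.83 + 15.5²·0.87] + 462.082 = 809.125 + 462.082 = 1271.21.
Reliability = 1271.21 / 1384.34 = 0.9183.

0.9183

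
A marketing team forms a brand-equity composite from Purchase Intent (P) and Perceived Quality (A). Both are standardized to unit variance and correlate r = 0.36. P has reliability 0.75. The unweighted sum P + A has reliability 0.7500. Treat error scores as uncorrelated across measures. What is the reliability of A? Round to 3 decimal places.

Var(P+A) = 2 + 2·0.36 = 2.720.
True-score variance = ρ_P + ρ_A + 2·0.36, so 0.7500 = (0.75 + ρ_A + 0.72) / 2.720.
ρ_A = 0.7500·2.720 − 0.75 − 0.72 = 0.570.

0.570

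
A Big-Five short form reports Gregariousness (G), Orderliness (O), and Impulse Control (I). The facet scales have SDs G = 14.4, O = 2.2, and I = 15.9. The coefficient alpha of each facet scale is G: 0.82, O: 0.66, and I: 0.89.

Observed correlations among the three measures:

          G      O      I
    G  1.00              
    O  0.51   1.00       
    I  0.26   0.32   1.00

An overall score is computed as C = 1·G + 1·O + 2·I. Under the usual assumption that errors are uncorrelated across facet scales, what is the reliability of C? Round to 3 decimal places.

Var(C) = 14.4² + 2.2² + 2²·15.9² + 2·[14.4·2.2·0.51 + 2·14.4·15.9·0.26 + 2·2.2·15.9·0.32] = 1223.44 + 315.206 = 1538.65.
Because errors are independent across components, Cov(Tᵢ,Tⱼ) = Cov(Xᵢ,Xⱼ); the off-diagonal part of the true-score variance is the same as above.
True-score variance = [14.4²·0.82 + 2.2²·0.66 + 2²·15.9²·0.89] + 315.206 = 1073.23 + 315.206 = 1388.44.
Reliability = 1388.44 / 1538.65 = 0.902.

0.902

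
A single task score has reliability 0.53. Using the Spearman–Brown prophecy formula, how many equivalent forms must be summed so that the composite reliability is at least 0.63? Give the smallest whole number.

k ≥ ρ*(1−ρ₁)/(ρ₁(1−ρ*)) = 0.63·0.47 / (0.53·0.37) = 1.510.
Smallest integer k = 2.

2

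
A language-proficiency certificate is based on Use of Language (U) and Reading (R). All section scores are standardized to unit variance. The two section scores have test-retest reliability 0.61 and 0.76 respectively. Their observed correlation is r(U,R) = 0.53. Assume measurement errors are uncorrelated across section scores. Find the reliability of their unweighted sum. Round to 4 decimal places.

Var(U+R) = 2 + 2·[0.53] = 2 + 1.06 = 3.06.
With uncorrelated errors the cross-covariances are all true-score covariance, so they carry over unchanged; only the diagonal terms shrink to ρᵢσᵢ².
True-score variance = [0.61 + 0.76] + 1.06 = 1.37 + 1.06 = 2.43.
Reliability = 2.43 / 3.06 = 0.7941.

0.7941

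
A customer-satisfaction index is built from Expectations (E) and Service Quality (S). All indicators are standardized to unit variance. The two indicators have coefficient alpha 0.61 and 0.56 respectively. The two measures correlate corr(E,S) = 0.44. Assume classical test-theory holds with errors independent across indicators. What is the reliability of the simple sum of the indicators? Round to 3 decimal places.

Var(E+S) = 2 + 2·[0.44] = 2 + 0.88 = 2.88.
Because errors are independent across components, Cov(Tᵢ,Tⱼ) = Cov(Xᵢ,Xⱼ); the off-diagonal part of the true-score variance is the same as above.
True-score variance = [0.61 + 0.56] + 0.88 = 1.17 + 0.88 = 2.05.
Reliability = 2.05 / 2.88 = 0.712.

0.712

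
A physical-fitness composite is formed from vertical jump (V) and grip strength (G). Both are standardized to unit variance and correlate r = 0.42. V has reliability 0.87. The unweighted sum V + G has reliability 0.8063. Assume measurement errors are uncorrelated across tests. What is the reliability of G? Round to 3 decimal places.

0.580

Var(V+G) = 2 + 2·0.42 = 2.840.
True-score variance = ρ_V + ρ_G + 2·0.42, so 0.8063 = (0.87 + ρ_G + 0.84) / 2.840.
ρ_G = 0.8063·2.840 − 0.87 − 0.84 = 0.580.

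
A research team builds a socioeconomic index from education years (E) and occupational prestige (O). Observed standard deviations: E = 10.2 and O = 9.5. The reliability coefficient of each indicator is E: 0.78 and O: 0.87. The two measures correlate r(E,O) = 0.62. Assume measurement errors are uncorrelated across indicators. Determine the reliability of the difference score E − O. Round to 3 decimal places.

Var(E−O) = 10.2² + 9.5² − 2·10.2·9.5·0.62 = 194.29 − 120.156 = 74.134.
Under uncorrelated errors the observed covariances equal the true-score covariances, so only the own-variance terms attenuate.
True-score variance = [10.2²·0.78 + 9.5²·0.87] − 120.156 = 159.669 − 120.156 = 39.5127.
Reliability = 39.5127 / 74.134 = 0.533.

0.533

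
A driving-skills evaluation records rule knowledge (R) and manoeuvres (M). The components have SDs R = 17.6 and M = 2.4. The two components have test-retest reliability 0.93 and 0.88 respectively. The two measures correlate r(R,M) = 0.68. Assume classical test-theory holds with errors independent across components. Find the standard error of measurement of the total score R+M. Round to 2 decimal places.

4.73

Var(total) = 315.52 + 57.4464 = 372.966.
True-score variance = 293.146 + 57.4464 = 350.592, so reliability = 0.9400.
Error variance = 372.966 − 350.592 = 22.3744; SEM = √22.3744 = 4.73.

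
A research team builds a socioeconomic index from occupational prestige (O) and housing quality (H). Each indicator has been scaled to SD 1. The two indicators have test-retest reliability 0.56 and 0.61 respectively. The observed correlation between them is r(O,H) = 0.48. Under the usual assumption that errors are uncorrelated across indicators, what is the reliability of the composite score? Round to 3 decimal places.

0.720

Var(O+H) = 2 + 2·[0.48] = 2 + 0.96 = 2.96.
Because errors are independent across components, Cov(Tᵢ,Tⱼ) = Cov(Xᵢ,Xⱼ); the off-diagonal part of the true-score variance is the same as above.
True-score variance = [0.56 + 0.61] + 0.96 = 1.17 + 0.96 = 2.13.
Reliability = 2.13 / 2.96 = 0.720.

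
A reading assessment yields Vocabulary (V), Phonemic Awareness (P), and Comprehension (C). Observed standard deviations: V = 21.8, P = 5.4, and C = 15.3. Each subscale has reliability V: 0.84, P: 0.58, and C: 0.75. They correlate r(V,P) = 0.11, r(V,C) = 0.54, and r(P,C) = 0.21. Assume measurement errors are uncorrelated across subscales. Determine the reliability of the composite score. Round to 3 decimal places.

0.873

Var(V+P+C) = 21.8² + 5.4² + 15.3² + 2·[21.8·5.4·0.11 + 21.8·15.3·0.54 + 5.4·15.3·0.21] = 738.49 + 420.822 = 1159.31.
With uncorrelated errors the cross-covariances are all true-score covariance, so they carry over unchanged; only the diagonal terms shrink to ρᵢσᵢ².
True-score variance = [21.8²·0.84 + 5.4²·0.58 + 15.3²·0.75] + 420.822 = 591.682 + 420.822 = 1012.5.
Reliability = 1012.5 / 1159.31 = 0.873.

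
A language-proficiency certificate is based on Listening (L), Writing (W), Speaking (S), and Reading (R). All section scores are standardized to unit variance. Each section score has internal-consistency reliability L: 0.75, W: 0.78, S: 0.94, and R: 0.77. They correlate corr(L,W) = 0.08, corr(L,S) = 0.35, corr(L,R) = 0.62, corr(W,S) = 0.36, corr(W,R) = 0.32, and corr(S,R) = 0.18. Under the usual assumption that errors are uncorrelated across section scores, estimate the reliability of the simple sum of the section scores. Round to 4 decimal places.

Var(L+W+S+R) = 4 + 2·[0.08 + 0.35 + 0.62 + 0.36 + 0.32 + 0.18] = 4 + 3.82 = 7.82.
With uncorrelated errors the cross-covariances are all true-score covariance, so they carry over unchanged; only the diagonal terms shrink to ρᵢσᵢ².
True-score variance = [0.75 + 0.78 + 0.94 + 0.77] + 3.82 = 3.24 + 3.82 = 7.06.
Reliability = 7.06 / 7.82 = 0.9028.

0.9028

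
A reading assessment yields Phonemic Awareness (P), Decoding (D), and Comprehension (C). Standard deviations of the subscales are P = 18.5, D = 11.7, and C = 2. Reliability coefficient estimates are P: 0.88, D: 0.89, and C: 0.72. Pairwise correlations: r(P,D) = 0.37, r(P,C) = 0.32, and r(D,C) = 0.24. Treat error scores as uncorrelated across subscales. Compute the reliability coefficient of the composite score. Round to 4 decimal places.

Var(P+D+C) = 18.5² + 11.7² + 2² + 2·[18.5·11.7·0.37 + 18.5·2·0.32 + 11.7·2·0.24] = 483.14 + 195.085 = 678.225.
With uncorrelated errors the cross-covariances are all true-score covariance, so they carry over unchanged; only the diagonal terms shrink to ρᵢσᵢ².
True-score variance = [18.5²·0.88 + 11.7²·0.89 + 2²·0.72] + 195.085 = 425.892 + 195.085 = 620.977.
Reliability = 620.977 / 678.225 = 0.9156.

0.9156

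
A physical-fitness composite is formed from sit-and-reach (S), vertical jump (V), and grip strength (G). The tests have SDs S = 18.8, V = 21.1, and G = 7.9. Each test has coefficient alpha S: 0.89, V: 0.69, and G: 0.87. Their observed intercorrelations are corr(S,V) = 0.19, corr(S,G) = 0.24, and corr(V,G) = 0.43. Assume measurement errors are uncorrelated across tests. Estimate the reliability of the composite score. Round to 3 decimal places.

Var(S+V+G) = 18.8² + 21.1² + 7.9² + 2·[18.8·21.1·0.19 + 18.8·7.9·0.24 + 21.1·7.9·0.43] = 861.06 + 365.381 = 1226.44.
Because errors are independent across components, Cov(Tᵢ,Tⱼ) = Cov(Xᵢ,Xⱼ); the off-diagonal part of the true-score variance is the same as above.
True-score variance = [18.8²·0.89 + 21.1²·0.69 + 7.9²·0.87] + 365.381 = 676.053 + 365.381 = 1041.43.
Reliability = 1041.43 / 1226.44 = 0.849.

0.849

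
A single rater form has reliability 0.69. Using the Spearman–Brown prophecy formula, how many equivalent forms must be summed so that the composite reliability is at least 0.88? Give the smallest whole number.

4

k ≥ ρ*(1−ρ₁)/(ρ₁(1−ρ*)) = 0.88·0.31 / (0.69·0.12) = 3.295.
Smallest integer k = 4.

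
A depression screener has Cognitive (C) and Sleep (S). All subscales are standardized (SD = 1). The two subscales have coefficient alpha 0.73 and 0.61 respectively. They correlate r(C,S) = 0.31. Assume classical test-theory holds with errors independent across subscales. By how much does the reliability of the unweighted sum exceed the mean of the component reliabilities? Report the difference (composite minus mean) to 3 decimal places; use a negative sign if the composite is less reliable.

Var(sum) = 2 + 0.62 = 2.62; true-score variance = 1.34 + 0.62 = 1.96; composite reliability = 0.7481.
Mean component reliability = 0.6700.
Difference = 0.7481 − 0.6700 = 0.078.

0.078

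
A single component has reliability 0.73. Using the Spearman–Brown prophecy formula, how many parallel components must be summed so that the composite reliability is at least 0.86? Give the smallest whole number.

3

k ≥ ρ*(1−ρ₁)/(ρ₁(1−ρ*)) = 0.86·0.27 / (0.73·0.14) = 2.272.
Smallest integer k = 3.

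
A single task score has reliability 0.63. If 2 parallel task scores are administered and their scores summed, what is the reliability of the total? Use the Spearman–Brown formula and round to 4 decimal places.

ρ_k = kρ / (1 + (k−1)ρ) = 2·0.63 / (1 + 1·0.63) = 1.260 / 1.630 = 0.7730.

0.7730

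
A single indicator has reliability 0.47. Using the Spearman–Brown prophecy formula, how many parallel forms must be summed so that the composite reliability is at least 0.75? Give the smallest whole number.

k ≥ ρ*(1−ρ₁)/(ρ₁(1−ρ*)) = 0.75·0.53 / (0.47·0.25) = 3.383.
Smallest integer k = 4.

4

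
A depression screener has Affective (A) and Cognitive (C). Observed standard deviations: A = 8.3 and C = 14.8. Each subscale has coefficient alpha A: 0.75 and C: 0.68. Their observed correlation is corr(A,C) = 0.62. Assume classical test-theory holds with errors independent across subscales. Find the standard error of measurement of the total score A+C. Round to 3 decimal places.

9.344

Var(total) = 287.93 + 152.322 = 440.252.
True-score variance = 200.615 + 152.322 = 352.936, so reliability = 0.8017.
Error variance = 440.252 − 352.936 = 87.3153; SEM = √87.3153 = 9.344.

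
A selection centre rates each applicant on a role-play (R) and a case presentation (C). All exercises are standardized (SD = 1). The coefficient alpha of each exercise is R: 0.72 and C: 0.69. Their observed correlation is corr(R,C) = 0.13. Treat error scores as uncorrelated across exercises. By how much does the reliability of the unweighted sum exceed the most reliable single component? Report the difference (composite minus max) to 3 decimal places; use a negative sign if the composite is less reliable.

0.019

Var(sum) = 2 + 0.26 = 2.26; true-score variance = 1.41 + 0.26 = 1.67; composite reliability = 0.7389.
Max component reliability = 0.7200.
Difference = 0.7389 − 0.7200 = 0.019.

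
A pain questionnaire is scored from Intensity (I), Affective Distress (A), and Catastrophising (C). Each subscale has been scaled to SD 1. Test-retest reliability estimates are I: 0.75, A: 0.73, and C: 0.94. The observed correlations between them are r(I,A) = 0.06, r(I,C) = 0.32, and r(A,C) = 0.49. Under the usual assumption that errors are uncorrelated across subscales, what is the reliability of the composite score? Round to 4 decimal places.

0.8776

Var(I+A+C) = 3 + 2·[0.06 + 0.32 + 0.49] = 3 + 1.74 = 4.74.
Under uncorrelated errors the observed covariances equal the true-score covariances, so only the own-variance terms attenuate.
True-score variance = [0.75 + 0.73 + 0.94] + 1.74 = 2.42 + 1.74 = 4.16.
Reliability = 4.16 / 4.74 = 0.8776.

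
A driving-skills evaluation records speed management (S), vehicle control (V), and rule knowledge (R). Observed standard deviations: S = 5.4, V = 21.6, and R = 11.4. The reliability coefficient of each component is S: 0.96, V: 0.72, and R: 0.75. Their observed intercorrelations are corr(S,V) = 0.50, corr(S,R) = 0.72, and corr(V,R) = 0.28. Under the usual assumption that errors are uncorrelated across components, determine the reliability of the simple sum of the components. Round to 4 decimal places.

Var(S+V+R) = 5.4² + 21.6² + 11.4² + 2·[5.4·21.6·0.50 + 5.4·11.4·0.72 + 21.6·11.4·0.28] = 625.68 + 343.181 = 968.861.
With uncorrelated errors the cross-covariances are all true-score covariance, so they carry over unchanged; only the diagonal terms shrink to ρᵢσᵢ².
True-score variance = [5.4²·0.96 + 21.6²·0.72 + 11.4²·0.75] + 343.181 = 461.387 + 343.181 = 804.568.
Reliability = 804.568 / 968.861 = 0.8304.

0.8304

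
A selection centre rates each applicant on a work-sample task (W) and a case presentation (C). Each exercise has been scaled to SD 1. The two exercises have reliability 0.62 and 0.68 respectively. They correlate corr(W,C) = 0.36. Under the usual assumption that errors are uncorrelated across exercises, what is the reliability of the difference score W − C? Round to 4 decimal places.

Var(W−C) = 1 + 1 − 2·0.36 = 2 − 0.72 = 1.28.
Under uncorrelated errors the observed covariances equal the true-score covariances, so only the own-variance terms attenuate.
True-score variance = [0.62 + 0.68] − 0.72 = 1.3 − 0.72 = 0.58.
Reliability = 0.58 / 1.28 = 0.4531.

0.4531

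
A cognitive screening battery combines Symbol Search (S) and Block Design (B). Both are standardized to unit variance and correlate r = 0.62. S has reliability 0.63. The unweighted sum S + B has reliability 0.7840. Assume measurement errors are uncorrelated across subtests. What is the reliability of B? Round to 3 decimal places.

Var(S+B) = 2 + 2·0.62 = 3.240.
True-score variance = ρ_S + ρ_B + 2·0.62, so 0.7840 = (0.63 + ρ_B + 1.24) / 3.240.
ρ_B = 0.7840·3.240 − 0.63 − 1.24 = 0.670.

0.670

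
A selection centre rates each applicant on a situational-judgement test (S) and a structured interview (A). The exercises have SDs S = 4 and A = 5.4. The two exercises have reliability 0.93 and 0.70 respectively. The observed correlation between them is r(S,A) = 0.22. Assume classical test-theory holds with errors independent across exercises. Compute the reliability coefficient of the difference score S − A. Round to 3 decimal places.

0.723

Var(S−A) = 4² + 5.4² − 2·4·5.4·0.22 = 45.16 − 9.504 = 35.656.
With uncorrelated errors the cross-covariances are all true-score covariance, so they carry over unchanged; only the diagonal terms shrink to ρᵢσᵢ².
True-score variance = [4²·0.93 + 5.4²·0.70] − 9.504 = 35.292 − 9.504 = 25.788.
Reliability = 25.788 / 35.656 = 0.723.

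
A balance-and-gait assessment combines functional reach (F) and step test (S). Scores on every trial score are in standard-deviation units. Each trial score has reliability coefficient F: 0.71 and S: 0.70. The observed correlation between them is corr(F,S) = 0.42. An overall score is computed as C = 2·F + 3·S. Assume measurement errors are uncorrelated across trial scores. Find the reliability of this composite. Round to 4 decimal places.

0.7860

Var(C) = 2² + 3² + 2·[6·0.42] = 13 + 5.04 = 18.04.
Because errors are independent across components, Cov(Tᵢ,Tⱼ) = Cov(Xᵢ,Xⱼ); the off-diagonal part of the true-score variance is the same as above.
True-score variance = [2²·0.71 + 3²·0.70] + 5.04 = 9.14 + 5.04 = 14.18.
Reliability = 14.18 / 18.04 = 0.7860.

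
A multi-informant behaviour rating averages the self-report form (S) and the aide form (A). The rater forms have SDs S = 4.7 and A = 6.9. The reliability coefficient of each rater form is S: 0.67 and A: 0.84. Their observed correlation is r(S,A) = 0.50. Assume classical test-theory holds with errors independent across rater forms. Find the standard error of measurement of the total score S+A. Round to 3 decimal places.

3.861

Var(total) = 69.7 + 32.43 = 102.13.
True-score variance = 54.7927 + 32.43 = 87.2227, so reliability = 0.8540.
Error variance = 102.13 − 87.2227 = 14.9073; SEM = √14.9073 = 3.861.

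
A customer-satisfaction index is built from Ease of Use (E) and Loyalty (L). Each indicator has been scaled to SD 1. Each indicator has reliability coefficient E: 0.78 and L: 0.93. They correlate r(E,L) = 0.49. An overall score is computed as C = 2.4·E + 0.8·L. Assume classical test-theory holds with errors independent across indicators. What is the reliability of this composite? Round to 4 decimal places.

Var(C) = 2.4² + 0.8² + 2·[1.92·0.49] = 6.4 + 1.8816 = 8.2816.
With uncorrelated errors the cross-covariances are all true-score covariance, so they carry over unchanged; only the diagonal terms shrink to ρᵢσᵢ².
True-score variance = [2.4²·0.78 + 0.8²·0.93] + 1.8816 = 5.088 + 1.8816 = 6.9696.
Reliability = 6.9696 / 8.2816 = 0.8416.

0.8416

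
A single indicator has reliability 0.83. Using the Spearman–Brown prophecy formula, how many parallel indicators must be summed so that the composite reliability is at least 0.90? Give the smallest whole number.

2

k ≥ ρ*(1−ρ₁)/(ρ₁(1−ρ*)) = 0.90·0.17 / (0.83·0.10) = 1.843.
Smallest integer k = 2.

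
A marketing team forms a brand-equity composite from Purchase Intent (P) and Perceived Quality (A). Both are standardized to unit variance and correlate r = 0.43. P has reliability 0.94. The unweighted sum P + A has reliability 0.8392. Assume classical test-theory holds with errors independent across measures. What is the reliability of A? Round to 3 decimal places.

0.600

Var(P+A) = 2 + 2·0.43 = 2.860.
True-score variance = ρ_P + ρ_A + 2·0.43, so 0.8392 = (0.94 + ρ_A + 0.86) / 2.860.
ρ_A = 0.8392·2.860 − 0.94 − 0.86 = 0.600.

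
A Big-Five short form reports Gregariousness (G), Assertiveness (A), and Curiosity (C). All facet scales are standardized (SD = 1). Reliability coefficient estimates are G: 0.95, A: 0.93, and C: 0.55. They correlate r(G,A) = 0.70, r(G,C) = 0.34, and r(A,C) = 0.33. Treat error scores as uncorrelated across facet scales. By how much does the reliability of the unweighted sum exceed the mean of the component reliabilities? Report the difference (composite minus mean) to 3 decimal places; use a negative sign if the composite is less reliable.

0.091

Var(sum) = 3 + 2.74 = 5.74; true-score variance = 2.43 + 2.74 = 5.17; composite reliability = 0.9007.
Mean component reliability = 0.8100.
Difference = 0.9007 − 0.8100 = 0.091.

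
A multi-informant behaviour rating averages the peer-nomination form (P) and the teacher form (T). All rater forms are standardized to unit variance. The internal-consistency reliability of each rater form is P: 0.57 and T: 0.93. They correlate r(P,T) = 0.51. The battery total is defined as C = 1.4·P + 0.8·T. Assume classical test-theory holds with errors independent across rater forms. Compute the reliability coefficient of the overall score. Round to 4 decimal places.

Var(C) = 1.4² + 0.8² + 2·[1.12·0.51] = 2.6 + 1.1424 = 3.7424.
Under uncorrelated errors the observed covariances equal the true-score covariances, so only the own-variance terms attenuate.
True-score variance = [1.4²·0.57 + 0.8²·0.93] + 1.1424 = 1.7124 + 1.1424 = 2.8548.
Reliability = 2.8548 / 3.7424 = 0.7628.

0.7628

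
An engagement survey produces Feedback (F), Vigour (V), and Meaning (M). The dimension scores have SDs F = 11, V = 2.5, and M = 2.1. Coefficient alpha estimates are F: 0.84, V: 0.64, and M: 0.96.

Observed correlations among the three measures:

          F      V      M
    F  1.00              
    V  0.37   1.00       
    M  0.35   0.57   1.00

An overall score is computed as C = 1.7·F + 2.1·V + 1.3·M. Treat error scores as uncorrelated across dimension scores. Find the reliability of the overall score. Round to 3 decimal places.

Var(C) = 1.7²·11² + 2.1²·2.5² + 1.3²·2.1² + 2·[3.57·11·2.5·0.37 + 2.21·11·2.1·0.35 + 2.73·2.5·2.1·0.57] = 384.705 + 124.724 = 509.43.
Under uncorrelated errors the observed covariances equal the true-score covariances, so only the own-variance terms attenuate.
True-score variance = [1.7²·11²·0.84 + 2.1²·2.5²·0.64 + 1.3²·2.1²·0.96] + 124.724 = 318.534 + 124.724 = 443.259.
Reliability = 443.259 / 509.43 = 0.870.

0.870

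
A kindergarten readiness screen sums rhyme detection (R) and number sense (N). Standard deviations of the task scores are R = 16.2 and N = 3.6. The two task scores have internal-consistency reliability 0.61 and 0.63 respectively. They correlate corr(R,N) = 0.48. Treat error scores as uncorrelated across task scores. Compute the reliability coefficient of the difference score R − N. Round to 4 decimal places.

0.5117

Var(R−N) = 16.2² + 3.6² − 2·16.2·3.6·0.48 = 275.4 − 55.9872 = 219.413.
Because errors are independent across components, Cov(Tᵢ,Tⱼ) = Cov(Xᵢ,Xⱼ); the off-diagonal part of the true-score variance is the same as above.
True-score variance = [16.2²·0.61 + 3.6²·0.63] − 55.9872 = 168.253 − 55.9872 = 112.266.
Reliability = 112.266 / 219.413 = 0.5117.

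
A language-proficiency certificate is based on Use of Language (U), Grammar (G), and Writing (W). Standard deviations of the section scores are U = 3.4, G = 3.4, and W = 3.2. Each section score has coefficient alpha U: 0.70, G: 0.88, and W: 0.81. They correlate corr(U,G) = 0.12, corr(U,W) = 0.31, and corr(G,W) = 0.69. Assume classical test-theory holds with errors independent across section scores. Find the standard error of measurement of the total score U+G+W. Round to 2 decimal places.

2.61

Var(total) = 33.36 + 24.5344 = 57.8944.
True-score variance = 26.5592 + 24.5344 = 51.0936, so reliability = 0.8825.
Error variance = 57.8944 − 51.0936 = 6.8008; SEM = √6.8008 = 2.61.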